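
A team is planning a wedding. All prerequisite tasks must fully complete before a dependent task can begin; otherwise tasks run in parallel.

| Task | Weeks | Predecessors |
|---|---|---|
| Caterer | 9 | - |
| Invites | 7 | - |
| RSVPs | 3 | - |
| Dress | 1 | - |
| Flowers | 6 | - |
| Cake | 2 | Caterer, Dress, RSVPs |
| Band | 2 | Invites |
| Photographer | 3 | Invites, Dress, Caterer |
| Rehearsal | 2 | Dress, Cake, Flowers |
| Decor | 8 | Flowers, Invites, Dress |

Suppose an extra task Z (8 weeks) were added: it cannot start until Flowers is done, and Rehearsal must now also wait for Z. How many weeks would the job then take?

Originally the job takes 15 weeks.
With Z inserted, Rehearsal now waits for max(Dress, Cake, Flowers, Z).
New critical path: Flowers→Z→Rehearsal = 6+8+2 = 16 ⇒ 16 weeks.

16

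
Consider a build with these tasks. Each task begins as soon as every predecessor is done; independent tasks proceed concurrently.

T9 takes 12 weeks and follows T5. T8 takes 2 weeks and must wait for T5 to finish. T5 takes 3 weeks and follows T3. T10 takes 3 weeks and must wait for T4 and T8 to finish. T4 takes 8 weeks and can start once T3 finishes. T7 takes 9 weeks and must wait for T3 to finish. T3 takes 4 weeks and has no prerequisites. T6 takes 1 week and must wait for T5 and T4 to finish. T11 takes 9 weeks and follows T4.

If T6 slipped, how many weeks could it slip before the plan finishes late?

T3→T4→T11 = 4+8+9 = 21 sets the makespan at 21 weeks.
The longest chain containing T6 totals 13 weeks.
Float = 21 − 13 = 8.

8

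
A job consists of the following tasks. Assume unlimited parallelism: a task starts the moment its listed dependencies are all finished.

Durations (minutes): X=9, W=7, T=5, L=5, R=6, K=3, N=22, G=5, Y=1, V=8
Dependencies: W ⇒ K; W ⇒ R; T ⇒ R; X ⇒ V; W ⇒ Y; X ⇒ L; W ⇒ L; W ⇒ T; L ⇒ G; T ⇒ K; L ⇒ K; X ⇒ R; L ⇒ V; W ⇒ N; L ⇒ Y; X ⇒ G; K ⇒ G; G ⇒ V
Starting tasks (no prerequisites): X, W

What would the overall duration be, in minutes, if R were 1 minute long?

Critical path before the change: X→L→K→G→V = 9+5+3+5+8 = 30 giving 30 minutes.
R has 12 minutes of float (longest path through it is 18).
That remains the longest chain; total 30 minutes.

30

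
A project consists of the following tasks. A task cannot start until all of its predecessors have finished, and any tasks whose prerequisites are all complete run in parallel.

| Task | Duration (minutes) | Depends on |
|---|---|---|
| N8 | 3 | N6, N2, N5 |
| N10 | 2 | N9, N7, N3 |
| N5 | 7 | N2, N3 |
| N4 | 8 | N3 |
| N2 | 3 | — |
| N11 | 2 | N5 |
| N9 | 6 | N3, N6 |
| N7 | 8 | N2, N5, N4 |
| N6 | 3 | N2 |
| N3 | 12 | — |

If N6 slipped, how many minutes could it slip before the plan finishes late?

N3→N4→N7→N10 = 12+8+8+2 = 30 sets the makespan at 30 minutes.
The longest chain containing N6 totals 14 minutes.
Float = 30 − 14 = 16.

16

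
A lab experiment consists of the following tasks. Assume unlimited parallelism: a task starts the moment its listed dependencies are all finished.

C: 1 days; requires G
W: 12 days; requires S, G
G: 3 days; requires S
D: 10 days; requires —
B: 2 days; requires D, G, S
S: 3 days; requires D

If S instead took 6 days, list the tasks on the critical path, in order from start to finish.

D, S, G, W

Actual critical path: D→S→G→W = 10+3+3+12 = 28 ⇒ 28 days.
Since S is critical, the +3 change carries straight to that chain (now 31 days).
No other chain overtakes it, so the finish is 31 days.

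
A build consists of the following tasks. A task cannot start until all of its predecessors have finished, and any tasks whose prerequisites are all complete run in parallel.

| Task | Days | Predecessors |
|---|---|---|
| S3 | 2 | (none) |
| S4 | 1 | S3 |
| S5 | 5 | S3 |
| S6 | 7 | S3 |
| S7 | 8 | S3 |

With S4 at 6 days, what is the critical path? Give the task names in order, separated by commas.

Baseline: S3→S7 = 2+8 = 10 → 10 days.
The longest path through S4 is only 3 days, so S4 has float 7.
The critical path is still S3→S7; finish is now 10 days.

S3, S7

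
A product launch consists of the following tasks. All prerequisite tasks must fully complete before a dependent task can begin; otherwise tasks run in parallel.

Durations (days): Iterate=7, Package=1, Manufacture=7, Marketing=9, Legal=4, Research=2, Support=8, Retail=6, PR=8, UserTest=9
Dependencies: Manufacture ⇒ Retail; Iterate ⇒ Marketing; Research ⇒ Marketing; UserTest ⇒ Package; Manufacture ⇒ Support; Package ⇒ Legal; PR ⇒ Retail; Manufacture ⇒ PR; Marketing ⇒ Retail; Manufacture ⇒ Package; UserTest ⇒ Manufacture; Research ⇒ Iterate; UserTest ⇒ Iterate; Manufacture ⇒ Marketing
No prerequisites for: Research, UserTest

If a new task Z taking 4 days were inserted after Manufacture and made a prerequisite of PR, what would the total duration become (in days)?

34

Originally the schedule takes 31 days.
With Z inserted, PR now waits for max(Manufacture, Z).
New critical path: UserTest→Manufacture→Z→PR→Retail = 9+7+4+8+6 = 34 ⇒ 34 days.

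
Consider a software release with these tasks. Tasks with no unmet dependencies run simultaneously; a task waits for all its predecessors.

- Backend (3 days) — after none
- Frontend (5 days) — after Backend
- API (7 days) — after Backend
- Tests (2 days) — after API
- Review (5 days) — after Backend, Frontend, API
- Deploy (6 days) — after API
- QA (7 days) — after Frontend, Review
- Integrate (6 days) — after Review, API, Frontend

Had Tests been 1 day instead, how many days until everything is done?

22

As given, the longest chain is Backend→API→Review→QA = 3+7+5+7 = 22, so the finish is 22 days.
The longest path through Tests is only 12 days, so Tests has float 10.
The critical path is still Backend→API→Review→QA; finish is now 22 days.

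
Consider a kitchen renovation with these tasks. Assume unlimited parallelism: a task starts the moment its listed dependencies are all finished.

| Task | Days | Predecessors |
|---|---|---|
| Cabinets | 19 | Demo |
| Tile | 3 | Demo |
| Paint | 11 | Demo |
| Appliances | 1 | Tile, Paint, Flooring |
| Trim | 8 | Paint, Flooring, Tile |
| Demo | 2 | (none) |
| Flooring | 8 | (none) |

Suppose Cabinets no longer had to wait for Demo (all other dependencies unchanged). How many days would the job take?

21

Original critical path: Demo→Cabinets = 2+19 = 21 ⇒ 21 days.
Without Demo→Cabinets, Cabinets's earliest start moves from 2 to 0.
The longest chain is now Demo→Paint→Trim = 2+11+8 = 21, so the job takes 21 days.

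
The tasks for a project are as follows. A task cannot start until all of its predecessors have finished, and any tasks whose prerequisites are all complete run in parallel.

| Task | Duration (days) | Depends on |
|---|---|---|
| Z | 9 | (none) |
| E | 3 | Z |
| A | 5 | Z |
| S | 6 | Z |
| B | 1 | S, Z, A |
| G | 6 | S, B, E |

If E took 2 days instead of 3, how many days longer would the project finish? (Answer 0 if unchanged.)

Baseline: Z→S→B→G = 9+6+1+6 = 22 → 22 days.
E is off the critical path — its longest chain is 18 days, giving 4 of slack.
That remains the longest chain; total 22 days.
Change in finish: 22 − 22 = +0 days.

0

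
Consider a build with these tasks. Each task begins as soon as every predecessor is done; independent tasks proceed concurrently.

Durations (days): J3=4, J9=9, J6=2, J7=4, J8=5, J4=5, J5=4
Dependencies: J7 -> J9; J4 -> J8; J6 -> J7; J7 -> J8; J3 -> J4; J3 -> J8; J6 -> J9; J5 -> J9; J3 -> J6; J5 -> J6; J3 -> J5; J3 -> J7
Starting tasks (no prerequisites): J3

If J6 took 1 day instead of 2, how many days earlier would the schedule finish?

1

Baseline: J3→J5→J6→J7→J9 = 4+4+2+4+9 = 23 → 23 days.
J6 is on the critical path; changing it to 1 makes that path 22 days.
The critical path is still J3→J5→J6→J7→J9; finish is now 22 days.
Change in finish: 22 − 23 = -1 days.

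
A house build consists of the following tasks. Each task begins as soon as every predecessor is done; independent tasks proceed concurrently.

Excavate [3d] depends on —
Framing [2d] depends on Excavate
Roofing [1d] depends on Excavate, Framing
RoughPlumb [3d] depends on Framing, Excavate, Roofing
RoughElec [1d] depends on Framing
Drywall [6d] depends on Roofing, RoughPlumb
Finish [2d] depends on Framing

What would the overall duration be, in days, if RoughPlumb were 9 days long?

21

As given, the longest chain is Excavate→Framing→Roofing→RoughPlumb→Drywall = 3+2+1+3+6 = 15, so the finish is 15 days.
Since RoughPlumb is critical, the +6 change carries straight to that chain (now 21 days).
That remains the longest chain; total 21 days.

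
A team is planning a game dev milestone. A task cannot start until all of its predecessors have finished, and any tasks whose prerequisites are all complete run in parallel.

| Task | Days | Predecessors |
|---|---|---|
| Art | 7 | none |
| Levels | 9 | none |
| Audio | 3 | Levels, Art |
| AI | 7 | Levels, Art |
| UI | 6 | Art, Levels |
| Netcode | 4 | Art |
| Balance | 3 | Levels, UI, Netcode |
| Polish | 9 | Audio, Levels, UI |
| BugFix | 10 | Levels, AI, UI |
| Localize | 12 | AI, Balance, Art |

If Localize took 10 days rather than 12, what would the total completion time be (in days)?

Baseline: Levels→UI→Balance→Localize = 9+6+3+12 = 30 → 30 days.
Since Localize is critical, the -2 change carries straight to that chain (now 28 days).
That remains the longest chain; total 28 days.

28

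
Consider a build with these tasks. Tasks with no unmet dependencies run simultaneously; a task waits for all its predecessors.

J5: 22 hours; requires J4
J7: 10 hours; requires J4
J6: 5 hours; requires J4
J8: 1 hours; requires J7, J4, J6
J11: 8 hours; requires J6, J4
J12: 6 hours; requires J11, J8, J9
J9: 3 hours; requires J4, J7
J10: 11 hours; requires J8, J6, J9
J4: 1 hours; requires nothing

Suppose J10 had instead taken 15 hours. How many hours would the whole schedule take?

Critical path before the change: J4→J7→J9→J10 = 1+10+3+11 = 25 giving 25 hours.
J10 lies on that path, so at 15 hours the path becomes 29 hours.
That remains the longest chain; total 29 hours.

29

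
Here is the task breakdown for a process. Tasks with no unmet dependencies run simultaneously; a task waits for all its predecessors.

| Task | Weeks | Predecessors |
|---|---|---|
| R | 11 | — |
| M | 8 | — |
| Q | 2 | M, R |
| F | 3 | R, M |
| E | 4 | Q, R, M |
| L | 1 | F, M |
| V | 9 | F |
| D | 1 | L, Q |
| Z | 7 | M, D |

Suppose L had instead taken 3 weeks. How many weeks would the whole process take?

25

Baseline: R→F→L→D→Z = 11+3+1+1+7 = 23 → 23 weeks.
L lies on that path, so at 3 weeks the path becomes 25 weeks.
That remains the longest chain; total 25 weeks.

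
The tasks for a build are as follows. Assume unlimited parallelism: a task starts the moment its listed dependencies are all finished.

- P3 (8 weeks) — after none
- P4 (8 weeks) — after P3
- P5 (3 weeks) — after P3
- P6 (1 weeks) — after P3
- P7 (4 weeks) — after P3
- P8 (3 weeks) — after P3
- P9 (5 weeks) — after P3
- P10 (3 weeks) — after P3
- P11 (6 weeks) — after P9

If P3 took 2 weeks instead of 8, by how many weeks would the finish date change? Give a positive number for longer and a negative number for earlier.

Critical path before the change: P3→P9→P11 = 8+5+6 = 19 giving 19 weeks.
P3 is on the critical path; changing it to 2 makes that path 13 weeks.
The critical path is still P3→P9→P11; finish is now 13 weeks.
Change in finish: 13 − 19 = -6 weeks.

-6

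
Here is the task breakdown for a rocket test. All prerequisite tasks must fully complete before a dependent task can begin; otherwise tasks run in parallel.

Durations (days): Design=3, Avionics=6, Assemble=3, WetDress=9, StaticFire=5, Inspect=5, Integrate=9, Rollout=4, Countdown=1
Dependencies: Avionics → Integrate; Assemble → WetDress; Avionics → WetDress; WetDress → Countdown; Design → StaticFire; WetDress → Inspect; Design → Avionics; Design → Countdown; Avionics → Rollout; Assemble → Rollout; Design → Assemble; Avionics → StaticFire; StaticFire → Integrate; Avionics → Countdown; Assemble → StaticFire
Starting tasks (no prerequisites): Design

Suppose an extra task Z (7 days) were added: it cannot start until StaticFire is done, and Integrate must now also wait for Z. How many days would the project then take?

Originally the project takes 23 days.
With Z inserted, Integrate now waits for max(Avionics, StaticFire, Z).
New critical path: Design→Avionics→StaticFire→Z→Integrate = 3+6+5+7+9 = 30 ⇒ 30 days.

30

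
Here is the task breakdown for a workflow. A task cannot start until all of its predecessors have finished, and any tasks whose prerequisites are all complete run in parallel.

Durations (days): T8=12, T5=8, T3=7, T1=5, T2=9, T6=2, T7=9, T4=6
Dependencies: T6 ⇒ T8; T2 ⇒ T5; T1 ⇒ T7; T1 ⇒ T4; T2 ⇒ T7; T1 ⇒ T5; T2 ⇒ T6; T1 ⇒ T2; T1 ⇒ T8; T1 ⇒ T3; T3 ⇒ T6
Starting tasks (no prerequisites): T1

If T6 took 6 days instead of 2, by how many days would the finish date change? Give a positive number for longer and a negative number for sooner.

4

The binding path is T1→T2→T6→T8 = 5+9+2+12 = 28; finish at 28 days.
Since T6 is critical, the +4 change carries straight to that chain (now 32 days).
That remains the longest chain; total 32 days.
Change in finish: 32 − 28 = +4 days.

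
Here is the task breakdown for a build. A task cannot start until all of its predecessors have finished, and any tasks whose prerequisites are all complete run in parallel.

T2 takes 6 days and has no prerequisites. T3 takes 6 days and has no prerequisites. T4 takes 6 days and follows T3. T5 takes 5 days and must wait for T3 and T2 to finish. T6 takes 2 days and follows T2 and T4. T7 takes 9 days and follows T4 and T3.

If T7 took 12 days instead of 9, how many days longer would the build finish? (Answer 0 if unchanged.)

Critical path before the change: T3→T4→T7 = 6+6+9 = 21 giving 21 days.
T7 lies on that path, so at 12 days the path becomes 24 days.
The critical path is still T3→T4→T7; finish is now 24 days.
Change in finish: 24 − 21 = +3 days.

3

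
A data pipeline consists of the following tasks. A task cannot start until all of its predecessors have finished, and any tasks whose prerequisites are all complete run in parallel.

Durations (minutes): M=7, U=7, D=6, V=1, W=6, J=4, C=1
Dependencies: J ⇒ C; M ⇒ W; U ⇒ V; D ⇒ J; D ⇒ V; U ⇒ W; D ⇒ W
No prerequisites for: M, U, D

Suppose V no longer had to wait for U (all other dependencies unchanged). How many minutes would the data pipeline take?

13

Before: longest chain M→W = 7+6 = 13, finish 13.
Without U→V, V's earliest start moves from 7 to 6.
New critical path: M→W = 7+6 = 13 ⇒ 13 minutes.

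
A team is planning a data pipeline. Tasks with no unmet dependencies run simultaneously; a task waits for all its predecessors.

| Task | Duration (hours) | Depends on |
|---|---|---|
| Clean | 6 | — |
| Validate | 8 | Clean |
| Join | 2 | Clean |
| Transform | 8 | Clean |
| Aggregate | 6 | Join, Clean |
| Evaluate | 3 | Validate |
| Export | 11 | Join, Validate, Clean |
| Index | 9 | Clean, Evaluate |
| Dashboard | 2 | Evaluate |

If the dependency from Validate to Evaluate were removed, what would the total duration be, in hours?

With the dependency in place, Clean→Validate→Evaluate→Index = 6+8+3+9 = 26 sets the finish at 26 hours.
Without Validate→Evaluate, Evaluate's earliest start moves from 14 to 0.
New critical path: Clean→Validate→Export = 6+8+11 = 25 ⇒ 25 hours.

25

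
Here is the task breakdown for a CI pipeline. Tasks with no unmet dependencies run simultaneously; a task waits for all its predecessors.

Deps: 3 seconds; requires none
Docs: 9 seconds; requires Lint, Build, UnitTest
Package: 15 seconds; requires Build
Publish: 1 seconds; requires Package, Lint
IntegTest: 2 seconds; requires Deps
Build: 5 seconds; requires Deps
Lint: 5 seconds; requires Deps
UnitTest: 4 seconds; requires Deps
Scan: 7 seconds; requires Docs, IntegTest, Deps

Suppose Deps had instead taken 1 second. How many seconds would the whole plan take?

22

Actual critical path: Deps→Lint→Docs→Scan = 3+5+9+7 = 24 ⇒ 24 seconds.
Since Deps is critical, the -2 change carries straight to that chain (now 22 seconds).
No other chain overtakes it, so the finish is 22 seconds.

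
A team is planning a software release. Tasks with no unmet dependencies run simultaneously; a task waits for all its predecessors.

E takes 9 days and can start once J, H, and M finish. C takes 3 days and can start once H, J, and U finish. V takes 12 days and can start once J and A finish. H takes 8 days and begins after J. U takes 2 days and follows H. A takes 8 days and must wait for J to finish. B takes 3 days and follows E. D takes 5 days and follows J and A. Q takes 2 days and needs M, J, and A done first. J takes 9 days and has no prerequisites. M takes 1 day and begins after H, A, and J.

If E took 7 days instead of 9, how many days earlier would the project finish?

Critical path before the change: J→A→M→E→B = 9+8+1+9+3 = 30 giving 30 days.
E lies on that path, so at 7 days the path becomes 28 days.
New critical path: J→A→V = 9+8+12 = 29 ⇒ 29 days.
Change in finish: 29 − 30 = -1 days.

1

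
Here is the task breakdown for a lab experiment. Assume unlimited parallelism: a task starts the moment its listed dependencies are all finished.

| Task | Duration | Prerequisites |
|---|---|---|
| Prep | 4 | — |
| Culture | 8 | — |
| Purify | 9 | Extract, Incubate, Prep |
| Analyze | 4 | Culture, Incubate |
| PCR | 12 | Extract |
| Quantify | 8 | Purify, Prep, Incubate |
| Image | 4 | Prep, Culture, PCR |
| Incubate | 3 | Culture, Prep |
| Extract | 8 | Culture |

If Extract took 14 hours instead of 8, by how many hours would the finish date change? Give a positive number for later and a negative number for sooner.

Actual critical path: Culture→Extract→Purify→Quantify = 8+8+9+8 = 33 ⇒ 33 hours.
Extract lies on that path, so at 14 hours the path becomes 39 hours.
That remains the longest chain; total 39 hours.
Change in finish: 39 − 33 = +6 hours.

6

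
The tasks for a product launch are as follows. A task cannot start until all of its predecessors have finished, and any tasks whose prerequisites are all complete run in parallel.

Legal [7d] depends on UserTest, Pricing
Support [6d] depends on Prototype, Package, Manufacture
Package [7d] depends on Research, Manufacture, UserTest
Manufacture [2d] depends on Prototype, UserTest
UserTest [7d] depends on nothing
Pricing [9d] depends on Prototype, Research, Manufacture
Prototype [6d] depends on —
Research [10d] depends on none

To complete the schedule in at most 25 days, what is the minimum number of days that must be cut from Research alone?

Current finish: 26 days; target: 25.
Research is on every critical path, so each day cut from Research cuts the finish by one (this holds down to a finish of 25).
Need 26 − 25 = 1 day off Research → Research becomes 9 days, finish becomes 25.

1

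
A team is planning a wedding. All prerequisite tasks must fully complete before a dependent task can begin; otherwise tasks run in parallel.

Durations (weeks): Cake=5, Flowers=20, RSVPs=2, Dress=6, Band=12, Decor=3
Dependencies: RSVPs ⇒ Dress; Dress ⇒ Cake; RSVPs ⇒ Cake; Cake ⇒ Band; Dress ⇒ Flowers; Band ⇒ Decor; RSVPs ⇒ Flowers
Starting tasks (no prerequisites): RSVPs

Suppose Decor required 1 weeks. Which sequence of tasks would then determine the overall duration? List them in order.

RSVPs, Dress, Flowers

Actual critical path: RSVPs→Dress→Cake→Band→Decor = 2+6+5+12+3 = 28 ⇒ 28 weeks.
Since Decor is critical, the -2 change carries straight to that chain (now 26 weeks).
The binding chain switches to RSVPs→Dress→Flowers = 2+6+20 = 28; finish 28 weeks.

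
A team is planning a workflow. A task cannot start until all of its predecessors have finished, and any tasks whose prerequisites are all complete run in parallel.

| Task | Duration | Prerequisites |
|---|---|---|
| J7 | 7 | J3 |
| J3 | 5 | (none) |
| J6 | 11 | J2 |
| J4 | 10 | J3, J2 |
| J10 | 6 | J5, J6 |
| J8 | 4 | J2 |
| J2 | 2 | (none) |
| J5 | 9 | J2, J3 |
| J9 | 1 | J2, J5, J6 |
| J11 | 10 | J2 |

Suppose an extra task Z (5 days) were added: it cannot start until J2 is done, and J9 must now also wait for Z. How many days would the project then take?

20

Originally the project takes 20 days.
With Z inserted, J9 now waits for max(J2, J5, J6, Z).
New critical path: J3→J5→J10 = 5+9+6 = 20 ⇒ 20 days.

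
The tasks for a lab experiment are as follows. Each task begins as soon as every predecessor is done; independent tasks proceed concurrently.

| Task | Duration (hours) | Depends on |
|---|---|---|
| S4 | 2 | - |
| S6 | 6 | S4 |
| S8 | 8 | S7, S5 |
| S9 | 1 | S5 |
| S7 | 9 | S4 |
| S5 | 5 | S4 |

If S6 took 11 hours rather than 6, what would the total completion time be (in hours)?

Baseline: S4→S7→S8 = 2+9+8 = 19 → 19 hours.
The longest path through S6 is only 8 hours, so S6 has float 11.
No other chain overtakes it, so the finish is 19 hours.

19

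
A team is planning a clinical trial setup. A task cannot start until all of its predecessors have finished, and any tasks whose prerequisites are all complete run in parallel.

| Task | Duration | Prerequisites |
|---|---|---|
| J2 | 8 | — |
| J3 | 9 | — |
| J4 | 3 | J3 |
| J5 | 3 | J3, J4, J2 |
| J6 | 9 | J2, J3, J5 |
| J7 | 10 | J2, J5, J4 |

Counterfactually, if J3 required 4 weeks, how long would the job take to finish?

Actual critical path: J3→J4→J5→J7 = 9+3+3+10 = 25 ⇒ 25 weeks.
Since J3 is critical, the -5 change carries straight to that chain (now 20 weeks).
The binding chain switches to J2→J5→J7 = 8+3+10 = 21; finish 21 weeks.

21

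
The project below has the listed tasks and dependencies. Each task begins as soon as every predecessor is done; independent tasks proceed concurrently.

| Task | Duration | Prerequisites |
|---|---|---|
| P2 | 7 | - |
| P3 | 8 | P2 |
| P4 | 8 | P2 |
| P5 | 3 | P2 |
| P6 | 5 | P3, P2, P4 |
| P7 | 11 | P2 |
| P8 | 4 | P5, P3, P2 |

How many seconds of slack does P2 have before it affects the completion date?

0

The longest chain is P2→P3→P6 = 7+8+5 = 20; overall finish 20 seconds.
Longest path through P2: 20 seconds (earliest finish 7, latest finish 7).
Float = 20 − 20 = 0.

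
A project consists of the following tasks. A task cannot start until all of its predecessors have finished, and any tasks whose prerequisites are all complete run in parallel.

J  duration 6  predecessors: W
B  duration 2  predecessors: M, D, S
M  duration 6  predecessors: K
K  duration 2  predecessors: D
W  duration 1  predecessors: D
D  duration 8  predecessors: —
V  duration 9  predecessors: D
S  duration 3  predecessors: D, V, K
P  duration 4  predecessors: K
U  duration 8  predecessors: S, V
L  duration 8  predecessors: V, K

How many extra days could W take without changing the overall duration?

Critical path: D→V→S→U = 8+9+3+8 = 28, so the finish is 28 days.
W finishes as early as 9 and must finish by 22.
Float = 28 − 15 = 13.

13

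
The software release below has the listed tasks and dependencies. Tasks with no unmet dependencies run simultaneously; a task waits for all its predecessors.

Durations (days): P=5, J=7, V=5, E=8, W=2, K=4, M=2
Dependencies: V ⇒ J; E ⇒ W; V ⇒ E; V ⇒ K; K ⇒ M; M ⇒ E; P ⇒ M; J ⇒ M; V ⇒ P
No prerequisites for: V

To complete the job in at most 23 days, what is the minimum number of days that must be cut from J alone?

1

Current finish: 24 days; target: 23.
J is on every critical path, so each day cut from J cuts the finish by one (this holds down to a finish of 22).
Need 24 − 23 = 1 day off J → J becomes 6 days, finish becomes 23.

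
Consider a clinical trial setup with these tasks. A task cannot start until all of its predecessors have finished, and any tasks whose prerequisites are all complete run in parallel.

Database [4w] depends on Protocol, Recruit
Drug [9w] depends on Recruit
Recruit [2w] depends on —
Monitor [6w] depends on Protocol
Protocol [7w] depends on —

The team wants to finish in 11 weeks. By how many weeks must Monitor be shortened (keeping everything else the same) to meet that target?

Current finish: 13 weeks; target: 11.
Monitor is on every critical path, so each week cut from Monitor cuts the finish by one (this holds down to a finish of 11).
Need 13 − 11 = 2 weeks off Monitor → Monitor becomes 4 weeks, finish becomes 11.

2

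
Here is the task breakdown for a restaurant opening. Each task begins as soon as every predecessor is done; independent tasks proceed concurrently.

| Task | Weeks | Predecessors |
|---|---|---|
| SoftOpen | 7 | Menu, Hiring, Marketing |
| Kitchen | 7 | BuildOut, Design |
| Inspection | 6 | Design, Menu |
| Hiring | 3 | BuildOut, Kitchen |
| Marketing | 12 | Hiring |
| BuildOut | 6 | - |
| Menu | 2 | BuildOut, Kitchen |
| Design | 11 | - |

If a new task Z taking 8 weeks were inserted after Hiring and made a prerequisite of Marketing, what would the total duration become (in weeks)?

Originally the restaurant opening takes 40 weeks.
With Z inserted, Marketing now waits for max(Hiring, Z).
New critical path: Design→Kitchen→Hiring→Z→Marketing→SoftOpen = 11+7+3+8+12+7 = 48 ⇒ 48 weeks.

48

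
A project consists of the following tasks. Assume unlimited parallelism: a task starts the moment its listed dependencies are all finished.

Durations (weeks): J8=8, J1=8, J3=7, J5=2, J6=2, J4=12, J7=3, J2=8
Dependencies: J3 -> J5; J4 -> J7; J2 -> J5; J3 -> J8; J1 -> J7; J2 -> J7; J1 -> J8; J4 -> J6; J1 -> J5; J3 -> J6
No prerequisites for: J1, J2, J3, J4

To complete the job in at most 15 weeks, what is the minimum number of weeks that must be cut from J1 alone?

1

Current finish: 16 weeks; target: 15.
J1 is on every critical path, so each week cut from J1 cuts the finish by one (this holds down to a finish of 15).
Need 16 − 15 = 1 week off J1 → J1 becomes 7 weeks, finish becomes 15.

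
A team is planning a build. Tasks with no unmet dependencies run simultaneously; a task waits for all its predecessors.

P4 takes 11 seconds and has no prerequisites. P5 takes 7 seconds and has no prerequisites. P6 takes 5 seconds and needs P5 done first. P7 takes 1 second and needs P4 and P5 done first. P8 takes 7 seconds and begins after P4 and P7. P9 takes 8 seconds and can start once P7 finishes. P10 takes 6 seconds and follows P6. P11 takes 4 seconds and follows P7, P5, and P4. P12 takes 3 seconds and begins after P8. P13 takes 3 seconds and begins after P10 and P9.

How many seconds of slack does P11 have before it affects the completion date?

Critical path: P4→P7→P9→P13 = 11+1+8+3 = 23, so the finish is 23 seconds.
Longest path through P11: 16 seconds (earliest finish 16, latest finish 23).
Float = 23 − 16 = 7.

7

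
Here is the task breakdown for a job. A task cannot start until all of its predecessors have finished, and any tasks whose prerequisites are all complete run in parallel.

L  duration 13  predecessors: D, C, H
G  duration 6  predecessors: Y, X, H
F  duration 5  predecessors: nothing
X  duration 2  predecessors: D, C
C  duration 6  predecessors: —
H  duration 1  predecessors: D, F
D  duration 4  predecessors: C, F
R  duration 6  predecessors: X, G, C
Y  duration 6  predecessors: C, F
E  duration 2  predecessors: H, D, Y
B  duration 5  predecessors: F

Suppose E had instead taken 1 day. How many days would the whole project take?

24

Actual critical path: C→D→X→G→R = 6+4+2+6+6 = 24 ⇒ 24 days.
The longest path through E is only 14 days, so E has float 10.
The critical path is still C→D→X→G→R; finish is now 24 days.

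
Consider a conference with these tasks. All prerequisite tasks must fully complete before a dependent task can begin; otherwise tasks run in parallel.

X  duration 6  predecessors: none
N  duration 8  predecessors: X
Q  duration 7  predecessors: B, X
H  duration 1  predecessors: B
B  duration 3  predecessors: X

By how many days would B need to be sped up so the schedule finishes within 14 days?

Current finish: 16 days; target: 14.
B is on every critical path, so each day cut from B cuts the finish by one (this holds down to a finish of 14).
Need 16 − 14 = 2 days off B → B becomes 1 day, finish becomes 14.

2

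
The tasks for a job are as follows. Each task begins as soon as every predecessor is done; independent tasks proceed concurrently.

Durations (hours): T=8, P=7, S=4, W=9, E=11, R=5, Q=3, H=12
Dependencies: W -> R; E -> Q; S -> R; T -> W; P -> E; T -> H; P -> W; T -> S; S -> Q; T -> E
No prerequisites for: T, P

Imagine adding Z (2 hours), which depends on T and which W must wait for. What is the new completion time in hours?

Originally the plan takes 22 hours.
With Z inserted, W now waits for max(T, P, Z).
New critical path: T→Z→W→R = 8+2+9+5 = 24 ⇒ 24 hours.

24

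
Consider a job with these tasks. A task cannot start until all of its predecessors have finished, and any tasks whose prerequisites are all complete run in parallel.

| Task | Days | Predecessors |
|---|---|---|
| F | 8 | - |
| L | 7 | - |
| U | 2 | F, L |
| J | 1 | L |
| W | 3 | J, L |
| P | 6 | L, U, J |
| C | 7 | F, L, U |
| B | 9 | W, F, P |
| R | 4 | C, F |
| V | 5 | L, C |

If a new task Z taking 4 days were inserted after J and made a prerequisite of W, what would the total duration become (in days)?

25

Originally the project takes 25 days.
With Z inserted, W now waits for max(J, L, Z).
New critical path: F→U→P→B = 8+2+6+9 = 25 ⇒ 25 days.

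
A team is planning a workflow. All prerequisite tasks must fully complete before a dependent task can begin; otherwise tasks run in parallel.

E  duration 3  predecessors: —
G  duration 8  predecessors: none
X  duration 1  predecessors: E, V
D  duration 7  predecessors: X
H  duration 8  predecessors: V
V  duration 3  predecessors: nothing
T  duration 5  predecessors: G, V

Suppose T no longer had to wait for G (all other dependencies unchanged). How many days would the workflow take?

11

With the dependency in place, G→T = 8+5 = 13 sets the finish at 13 days.
Without G→T, T's earliest start moves from 8 to 3.
The longest chain is now V→X→D = 3+1+7 = 11, so the workflow takes 11 days.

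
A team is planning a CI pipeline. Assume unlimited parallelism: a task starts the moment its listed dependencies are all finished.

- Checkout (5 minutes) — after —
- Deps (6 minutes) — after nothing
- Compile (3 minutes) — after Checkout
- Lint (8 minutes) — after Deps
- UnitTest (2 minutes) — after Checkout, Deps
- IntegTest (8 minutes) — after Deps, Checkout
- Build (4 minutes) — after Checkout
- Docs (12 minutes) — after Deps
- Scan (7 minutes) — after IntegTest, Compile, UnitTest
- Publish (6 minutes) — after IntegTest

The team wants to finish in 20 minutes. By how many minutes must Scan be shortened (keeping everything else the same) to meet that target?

1

Current finish: 21 minutes; target: 20.
Scan is on every critical path, so each minute cut from Scan cuts the finish by one (this holds down to a finish of 20).
Need 21 − 20 = 1 minute off Scan → Scan becomes 6 minutes, finish becomes 20.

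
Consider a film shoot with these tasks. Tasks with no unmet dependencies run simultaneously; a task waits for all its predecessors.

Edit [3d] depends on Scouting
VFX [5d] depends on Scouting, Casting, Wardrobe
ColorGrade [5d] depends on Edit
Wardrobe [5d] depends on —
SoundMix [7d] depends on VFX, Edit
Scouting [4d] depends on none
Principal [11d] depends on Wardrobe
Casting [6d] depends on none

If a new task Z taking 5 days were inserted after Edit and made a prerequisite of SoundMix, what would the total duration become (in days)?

Originally the film shoot takes 18 days.
With Z inserted, SoundMix now waits for max(VFX, Edit, Z).
New critical path: Scouting→Edit→Z→SoundMix = 4+3+5+7 = 19 ⇒ 19 days.

19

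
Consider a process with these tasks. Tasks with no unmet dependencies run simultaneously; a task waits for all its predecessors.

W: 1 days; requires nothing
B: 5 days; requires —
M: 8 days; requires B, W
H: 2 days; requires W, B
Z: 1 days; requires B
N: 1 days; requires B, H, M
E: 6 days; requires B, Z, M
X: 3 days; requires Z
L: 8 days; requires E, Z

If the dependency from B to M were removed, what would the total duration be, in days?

23

Before: longest chain B→M→E→L = 5+8+6+8 = 27, finish 27.
Without B→M, M's earliest start moves from 5 to 1.
After: W→M→E→L = 1+8+6+8 = 23 → 23 days.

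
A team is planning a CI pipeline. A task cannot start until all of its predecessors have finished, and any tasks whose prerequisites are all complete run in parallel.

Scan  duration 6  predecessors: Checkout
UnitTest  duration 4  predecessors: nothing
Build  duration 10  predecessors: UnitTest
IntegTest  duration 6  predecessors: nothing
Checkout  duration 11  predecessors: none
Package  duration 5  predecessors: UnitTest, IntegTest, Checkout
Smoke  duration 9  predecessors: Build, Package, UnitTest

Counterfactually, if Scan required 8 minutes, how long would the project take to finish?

25

Actual critical path: Checkout→Package→Smoke = 11+5+9 = 25 ⇒ 25 minutes.
Scan has 8 minutes of float (longest path through it is 17).
The critical path is still Checkout→Package→Smoke; finish is now 25 minutes.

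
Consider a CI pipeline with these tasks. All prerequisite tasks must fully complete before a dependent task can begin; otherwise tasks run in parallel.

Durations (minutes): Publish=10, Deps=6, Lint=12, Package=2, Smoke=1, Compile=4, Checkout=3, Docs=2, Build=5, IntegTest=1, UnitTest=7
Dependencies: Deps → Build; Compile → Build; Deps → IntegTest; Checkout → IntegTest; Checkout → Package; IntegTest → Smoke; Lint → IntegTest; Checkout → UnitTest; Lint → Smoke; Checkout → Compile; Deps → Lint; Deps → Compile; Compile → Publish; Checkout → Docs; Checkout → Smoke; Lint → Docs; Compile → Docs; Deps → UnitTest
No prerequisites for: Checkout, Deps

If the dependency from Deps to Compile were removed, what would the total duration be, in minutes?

With the dependency in place, Deps→Compile→Publish = 6+4+10 = 20 sets the finish at 20 minutes.
Without Deps→Compile, Compile's earliest start moves from 6 to 3.
The longest chain is now Deps→Lint→IntegTest→Smoke = 6+12+1+1 = 20, so the plan takes 20 minutes.

20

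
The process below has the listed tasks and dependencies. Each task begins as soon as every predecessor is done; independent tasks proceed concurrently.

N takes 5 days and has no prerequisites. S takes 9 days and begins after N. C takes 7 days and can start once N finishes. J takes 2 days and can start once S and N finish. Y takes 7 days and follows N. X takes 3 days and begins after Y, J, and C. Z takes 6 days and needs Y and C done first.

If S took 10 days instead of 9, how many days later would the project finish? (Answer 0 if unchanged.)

As given, the longest chain is N→S→J→X = 5+9+2+3 = 19, so the finish is 19 days.
S lies on that path, so at 10 days the path becomes 20 days.
That remains the longest chain; total 20 days.
Change in finish: 20 − 19 = +1 days.

1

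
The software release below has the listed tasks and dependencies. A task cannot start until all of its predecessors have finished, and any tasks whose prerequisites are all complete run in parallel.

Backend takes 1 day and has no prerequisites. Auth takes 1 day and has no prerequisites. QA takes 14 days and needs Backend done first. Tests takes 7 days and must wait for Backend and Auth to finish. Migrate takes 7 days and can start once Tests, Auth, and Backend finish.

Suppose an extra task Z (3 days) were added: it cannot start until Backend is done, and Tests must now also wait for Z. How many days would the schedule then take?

Originally the schedule takes 15 days.
With Z inserted, Tests now waits for max(Backend, Auth, Z).
New critical path: Backend→Z→Tests→Migrate = 1+3+7+7 = 18 ⇒ 18 days.

18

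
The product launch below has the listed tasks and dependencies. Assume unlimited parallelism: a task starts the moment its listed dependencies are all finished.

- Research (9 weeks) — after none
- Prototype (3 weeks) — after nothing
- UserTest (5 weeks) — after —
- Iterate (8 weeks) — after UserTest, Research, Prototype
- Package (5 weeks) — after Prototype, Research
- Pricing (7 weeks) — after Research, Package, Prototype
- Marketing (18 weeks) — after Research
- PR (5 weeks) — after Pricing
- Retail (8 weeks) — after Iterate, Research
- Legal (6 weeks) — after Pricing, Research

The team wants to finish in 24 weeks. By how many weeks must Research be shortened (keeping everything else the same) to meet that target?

Current finish: 27 weeks; target: 24.
Research is on every critical path, so each week cut from Research cuts the finish by one (this holds down to a finish of 21).
Need 27 − 24 = 3 weeks off Research → Research becomes 6 weeks, finish becomes 24.

3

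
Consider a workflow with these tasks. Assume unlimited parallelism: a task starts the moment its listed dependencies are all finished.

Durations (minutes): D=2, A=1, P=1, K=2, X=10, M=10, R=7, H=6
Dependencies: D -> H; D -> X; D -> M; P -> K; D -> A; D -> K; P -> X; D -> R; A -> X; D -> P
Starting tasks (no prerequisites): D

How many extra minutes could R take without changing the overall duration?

4

The longest chain is D→A→X = 2+1+10 = 13; overall finish 13 minutes.
Longest path through R: 9 minutes (earliest finish 9, latest finish 13).
Float = 13 − 9 = 4.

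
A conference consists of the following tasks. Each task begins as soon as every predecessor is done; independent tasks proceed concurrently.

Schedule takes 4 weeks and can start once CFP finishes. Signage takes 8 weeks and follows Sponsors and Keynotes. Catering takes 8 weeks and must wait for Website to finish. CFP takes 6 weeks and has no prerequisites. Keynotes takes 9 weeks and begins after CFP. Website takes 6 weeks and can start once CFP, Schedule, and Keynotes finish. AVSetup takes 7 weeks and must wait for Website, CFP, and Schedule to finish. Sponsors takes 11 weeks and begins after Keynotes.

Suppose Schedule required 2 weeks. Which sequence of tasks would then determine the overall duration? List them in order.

Baseline: CFP→Keynotes→Sponsors→Signage = 6+9+11+8 = 34 → 34 weeks.
Schedule is off the critical path — its longest chain is 24 weeks, giving 10 of slack.
No other chain overtakes it, so the finish is 34 weeks.

CFP, Keynotes, Sponsors, Signage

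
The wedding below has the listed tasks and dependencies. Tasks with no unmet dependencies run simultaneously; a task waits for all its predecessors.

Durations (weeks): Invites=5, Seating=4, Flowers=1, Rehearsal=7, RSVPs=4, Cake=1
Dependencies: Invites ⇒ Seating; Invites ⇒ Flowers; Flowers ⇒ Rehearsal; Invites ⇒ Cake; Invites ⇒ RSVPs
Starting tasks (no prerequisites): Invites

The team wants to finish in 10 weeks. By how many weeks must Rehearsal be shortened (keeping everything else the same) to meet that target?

Current finish: 13 weeks; target: 10.
Rehearsal is on every critical path, so each week cut from Rehearsal cuts the finish by one (this holds down to a finish of 9).
Need 13 − 10 = 3 weeks off Rehearsal → Rehearsal becomes 4 weeks, finish becomes 10.

3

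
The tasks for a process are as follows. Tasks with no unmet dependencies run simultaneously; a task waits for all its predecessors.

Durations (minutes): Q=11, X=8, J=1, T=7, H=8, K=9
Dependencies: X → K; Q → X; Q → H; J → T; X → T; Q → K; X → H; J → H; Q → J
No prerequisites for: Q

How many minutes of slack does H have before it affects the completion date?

Critical path: Q→X→K = 11+8+9 = 28, so the finish is 28 minutes.
The longest chain containing H totals 27 minutes.
Slack of H = 20 − 19 = 1 minute.

1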